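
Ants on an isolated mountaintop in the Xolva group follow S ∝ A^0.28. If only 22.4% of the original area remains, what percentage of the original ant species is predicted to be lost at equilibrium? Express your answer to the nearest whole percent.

34%

S_new/S_old = (A_new/A_old)^z = 0.224^0.28
= exp(0.28 × ln 0.224) = exp(0.28 × -1.4961) = exp(-0.4189) ≈ 0.6578
Fraction lost = 1 − 0.6578 = 0.3422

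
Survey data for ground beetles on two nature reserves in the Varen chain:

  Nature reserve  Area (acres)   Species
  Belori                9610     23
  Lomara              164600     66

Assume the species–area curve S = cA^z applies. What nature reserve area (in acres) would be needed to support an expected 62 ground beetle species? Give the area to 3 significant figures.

139000 acres

z = ln(66/23) / ln(164600/9610) = 1.0542 / 2.8407 = 0.3711
c = 23 / 9610^0.3711 = 23 / 30.06 = 0.7652
A = (62/0.7652)^(1/0.3711) ⇒ ln A = ln(81.02)/0.3711 = 11.8428
A = e^11.8428 ≈ 139079 acres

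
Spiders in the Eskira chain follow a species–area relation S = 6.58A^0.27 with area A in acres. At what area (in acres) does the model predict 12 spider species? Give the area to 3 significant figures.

12 = 6.58 × A^0.27  ⇒  A^0.27 = 12/6.58 = 1.824
ln A = ln(1.824) / 0.27 = 0.6009 / 0.27 = 2.2255
A = e^2.2255 ≈ 9.258 acres

9.26 acres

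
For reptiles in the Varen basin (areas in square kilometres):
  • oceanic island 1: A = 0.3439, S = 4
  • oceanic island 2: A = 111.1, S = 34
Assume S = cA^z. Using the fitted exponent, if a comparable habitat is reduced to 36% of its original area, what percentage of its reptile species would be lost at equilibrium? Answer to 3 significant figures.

31.5%

z = ln(34/4) / ln(111.1/0.3439) = 2.1401 / 5.7778 = 0.3704
S_new/S_old = (A_new/A_old)^z = 0.36^0.3704 = exp(0.3704 × -1.0217) = 0.6849
Fraction lost = 1 − 0.6849 = 0.3151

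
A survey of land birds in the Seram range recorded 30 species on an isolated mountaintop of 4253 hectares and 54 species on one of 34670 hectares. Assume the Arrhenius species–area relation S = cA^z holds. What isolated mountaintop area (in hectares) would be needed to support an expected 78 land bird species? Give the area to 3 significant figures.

z = ln(54/30) / ln(34670/4253) = 0.5878 / 2.0983 = 0.2801
c = 30 / 4253^0.2801 = 30 / 10.39 = 2.888
A = (78/2.888)^(1/0.2801) ⇒ ln A = ln(27.01)/0.2801 = 11.7663
A = e^11.7663 ≈ 128838 hectares

129000 hectares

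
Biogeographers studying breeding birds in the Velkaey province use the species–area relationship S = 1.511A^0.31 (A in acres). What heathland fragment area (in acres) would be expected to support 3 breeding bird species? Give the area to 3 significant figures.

9.14 acres

3 = 1.511 × A^0.31  ⇒  A^0.31 = 3/1.511 = 1.985
ln A = ln(1.985) / 0.31 = 0.6858 / 0.31 = 2.2124
A = e^2.2124 ≈ 9.138 acres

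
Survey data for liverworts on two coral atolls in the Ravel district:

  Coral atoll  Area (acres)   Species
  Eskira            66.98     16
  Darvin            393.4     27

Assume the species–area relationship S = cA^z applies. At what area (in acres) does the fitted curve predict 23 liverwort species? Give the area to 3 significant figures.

z = ln(27/16) / ln(393.4/66.98) = 0.5232 / 1.7704 = 0.2955
c = 16 / 66.98^0.2955 = 16 / 3.465 = 4.618
A = (23/4.618)^(1/0.2955) ⇒ ln A = ln(4.98)/0.2955 = 5.4323
A = e^5.4323 ≈ 228.7 acres

229 acres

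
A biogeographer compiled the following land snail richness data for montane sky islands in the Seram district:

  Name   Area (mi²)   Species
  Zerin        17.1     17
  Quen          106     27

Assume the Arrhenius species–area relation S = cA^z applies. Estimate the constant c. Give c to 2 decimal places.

z = ln(S₂/S₁) / ln(A₂/A₁) = ln(27/17) / ln(106/17.1) = 0.4626 / 1.8244 = 0.2536
c = S₁ / A₁^z = 17 / 17.1^0.2536 = 17 / 2.054 = 8.275

8.28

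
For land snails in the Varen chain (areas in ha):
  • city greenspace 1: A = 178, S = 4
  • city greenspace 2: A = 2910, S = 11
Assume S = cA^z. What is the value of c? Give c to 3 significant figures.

0.613

z = ln(S₂/S₁) / ln(A₂/A₁) = ln(11/4) / ln(2910/178) = 1.0116 / 2.7941 = 0.3620
c = S₁ / A₁^z = 4 / 178^0.3620 = 4 / 6.528 = 0.6128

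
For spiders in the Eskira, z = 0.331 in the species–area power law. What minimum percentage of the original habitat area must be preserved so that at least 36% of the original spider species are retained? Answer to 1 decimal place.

Need (A_new/A_old)^0.331 = 0.36, so A_new/A_old = 0.36^(1/0.331) = 0.36^3.021
ln(A_new/A_old) = ln 0.36 / 0.331 = -1.0217 / 0.331 = -3.0866
A_new/A_old = e^-3.0866 ≈ 0.04566

4.6%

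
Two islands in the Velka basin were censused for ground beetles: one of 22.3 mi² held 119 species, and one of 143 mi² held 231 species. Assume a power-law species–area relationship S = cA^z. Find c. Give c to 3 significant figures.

39.3

z = ln(S₂/S₁) / ln(A₂/A₁) = ln(231/119) / ln(143/22.3) = 0.6633 / 1.8583 = 0.3569
c = S₁ / A₁^z = 119 / 22.3^0.3569 = 119 / 3.029 = 39.29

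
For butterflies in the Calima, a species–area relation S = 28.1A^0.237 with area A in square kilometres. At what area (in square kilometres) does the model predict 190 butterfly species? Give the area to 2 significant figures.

3200 square kilometres

190 = 28.1 × A^0.237  ⇒  A^0.237 = 190/28.1 = 6.762
ln A = ln(6.762) / 0.237 = 1.9113 / 0.237 = 8.0644
A = e^8.0644 ≈ 3179 square kilometres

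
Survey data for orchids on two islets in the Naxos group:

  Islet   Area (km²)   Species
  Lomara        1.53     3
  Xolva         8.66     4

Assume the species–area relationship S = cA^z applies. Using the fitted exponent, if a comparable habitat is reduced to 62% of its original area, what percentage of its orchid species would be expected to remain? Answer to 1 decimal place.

92.4%

z = ln(4/3) / ln(8.66/1.53) = 0.2877 / 1.7334 = 0.1660
S_new/S_old = (A_new/A_old)^z = 0.62^0.1660 = exp(0.1660 × -0.4780) = 0.9237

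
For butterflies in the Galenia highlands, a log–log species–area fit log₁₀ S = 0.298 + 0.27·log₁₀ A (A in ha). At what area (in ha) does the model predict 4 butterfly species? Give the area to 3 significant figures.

13.4 ha

4 = 1.986 × A^0.27  ⇒  A^0.27 = 4/1.986 = 2.014
ln A = ln(2.014) / 0.27 = 0.7001 / 0.27 = 2.5931
A = e^2.5931 ≈ 13.37 ha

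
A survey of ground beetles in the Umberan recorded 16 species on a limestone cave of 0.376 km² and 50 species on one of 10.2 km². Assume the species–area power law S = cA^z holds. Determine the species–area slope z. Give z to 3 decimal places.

0.345

Taking logs: ln S = ln c + z ln A, so z = (ln S₂ − ln S₁)/(ln A₂ − ln A₁).
z = ln(50/16) / ln(10.2/0.376) = ln(3.125) / ln(27.13) = 1.1394 / 3.3006 = 0.3452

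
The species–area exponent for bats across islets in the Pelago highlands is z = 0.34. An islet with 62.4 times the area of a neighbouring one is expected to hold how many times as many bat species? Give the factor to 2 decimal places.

S₂/S₁ = (A₂/A₁)^z = 62.4^0.34
ln(S₂/S₁) = 0.34 × ln 62.4 = 0.34 × 4.1336 = 1.4054
S₂/S₁ = e^1.4054 ≈ 4.077

4.08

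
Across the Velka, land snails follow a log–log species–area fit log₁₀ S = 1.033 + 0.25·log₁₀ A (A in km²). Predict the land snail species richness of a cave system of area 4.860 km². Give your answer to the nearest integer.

16 species

S = 10.79 × 4.86^0.25 = 10.79 × 1.485 ≈ 16.02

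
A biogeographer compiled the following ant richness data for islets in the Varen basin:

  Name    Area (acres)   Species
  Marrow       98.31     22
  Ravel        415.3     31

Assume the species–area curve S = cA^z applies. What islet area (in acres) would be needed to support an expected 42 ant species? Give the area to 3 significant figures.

1490 acres

z = ln(31/22) / ln(415.3/98.31) = 0.3429 / 1.4409 = 0.2380
c = 22 / 98.31^0.2380 = 22 / 2.98 = 7.382
A = (42/7.382)^(1/0.2380) ⇒ ln A = ln(5.69)/0.2380 = 7.3049
A = e^7.3049 ≈ 1488 acres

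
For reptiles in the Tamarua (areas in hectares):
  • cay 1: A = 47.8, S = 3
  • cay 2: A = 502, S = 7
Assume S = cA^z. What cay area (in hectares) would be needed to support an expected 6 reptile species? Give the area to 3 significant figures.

z = ln(7/3) / ln(502/47.8) = 0.8473 / 2.3516 = 0.3603
c = 3 / 47.8^0.3603 = 3 / 4.028 = 0.7447
A = (6/0.7447)^(1/0.3603) ⇒ ln A = ln(8.056)/0.3603 = 5.7908
A = e^5.7908 ≈ 327.3 hectares

327 hectares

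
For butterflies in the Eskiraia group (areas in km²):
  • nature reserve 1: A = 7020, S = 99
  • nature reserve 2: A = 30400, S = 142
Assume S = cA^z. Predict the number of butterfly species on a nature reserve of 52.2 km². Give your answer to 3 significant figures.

29.6

z = ln(142/99) / ln(30400/7020) = 0.3607 / 1.4657 = 0.2461
c = 99 / 7020^0.2461 = 99 / 8.843 = 11.2
S₃ = 11.2 × 52.2^0.2461 = 11.2 × 2.647 ≈ 29.63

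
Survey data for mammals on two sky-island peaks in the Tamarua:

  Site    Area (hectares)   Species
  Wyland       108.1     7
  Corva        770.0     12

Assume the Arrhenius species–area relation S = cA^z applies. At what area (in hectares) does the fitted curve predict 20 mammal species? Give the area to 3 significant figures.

4950 hectares

z = ln(12/7) / ln(770/108.1) = 0.5390 / 1.9633 = 0.2745
c = 7 / 108.1^0.2745 = 7 / 3.617 = 1.935
A = (20/1.935)^(1/0.2745) ⇒ ln A = ln(10.33)/0.2745 = 8.5071
A = e^8.5071 ≈ 4950 hectares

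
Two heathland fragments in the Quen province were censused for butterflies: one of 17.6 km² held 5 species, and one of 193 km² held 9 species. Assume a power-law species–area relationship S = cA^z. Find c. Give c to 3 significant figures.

2.47

z = ln(S₂/S₁) / ln(A₂/A₁) = ln(9/5) / ln(193/17.6) = 0.5878 / 2.3948 = 0.2454
c = S₁ / A₁^z = 5 / 17.6^0.2454 = 5 / 2.022 = 2.473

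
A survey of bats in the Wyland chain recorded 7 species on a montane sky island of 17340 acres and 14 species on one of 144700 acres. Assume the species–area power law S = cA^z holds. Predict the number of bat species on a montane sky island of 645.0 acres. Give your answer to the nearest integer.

z = ln(14/7) / ln(144700/17340) = 0.6931 / 2.1216 = 0.3267
c = 7 / 17340^0.3267 = 7 / 24.26 = 0.2885
S₃ = 0.2885 × 645^0.3267 = 0.2885 × 8.277 ≈ 2.388

2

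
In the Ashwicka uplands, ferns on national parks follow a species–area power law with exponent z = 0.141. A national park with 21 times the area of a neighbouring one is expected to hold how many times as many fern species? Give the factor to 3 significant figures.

1.54

S₂/S₁ = (A₂/A₁)^z = 21^0.141
ln(S₂/S₁) = 0.141 × ln 21 = 0.141 × 3.0445 = 0.4293
S₂/S₁ = e^0.4293 ≈ 1.536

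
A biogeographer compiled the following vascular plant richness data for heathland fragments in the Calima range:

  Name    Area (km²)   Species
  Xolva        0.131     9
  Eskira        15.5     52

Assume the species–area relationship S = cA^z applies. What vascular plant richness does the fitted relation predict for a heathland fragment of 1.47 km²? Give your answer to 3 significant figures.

z = ln(52/9) / ln(15.5/0.131) = 1.7540 / 4.7734 = 0.3675
c = 9 / 0.131^0.3675 = 9 / 0.4738 = 18.99
S₃ = 18.99 × 1.47^0.3675 = 18.99 × 1.152 ≈ 21.88

21.9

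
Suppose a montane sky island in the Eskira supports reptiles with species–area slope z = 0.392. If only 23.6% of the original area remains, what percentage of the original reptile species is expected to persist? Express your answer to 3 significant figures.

56.8%

S_new/S_old = (A_new/A_old)^z = 0.236^0.392
= exp(0.392 × ln 0.236) = exp(0.392 × -1.4439) = exp(-0.5660) ≈ 0.5678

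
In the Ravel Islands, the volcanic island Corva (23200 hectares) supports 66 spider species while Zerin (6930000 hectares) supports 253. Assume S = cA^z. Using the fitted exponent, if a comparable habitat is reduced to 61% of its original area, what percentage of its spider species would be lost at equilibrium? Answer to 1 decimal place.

z = ln(253/66) / ln(6930000/23200) = 1.3437 / 5.6995 = 0.2358
S_new/S_old = (A_new/A_old)^z = 0.61^0.2358 = exp(0.2358 × -0.4943) = 0.89
Fraction lost = 1 − 0.89 = 0.11

11.0%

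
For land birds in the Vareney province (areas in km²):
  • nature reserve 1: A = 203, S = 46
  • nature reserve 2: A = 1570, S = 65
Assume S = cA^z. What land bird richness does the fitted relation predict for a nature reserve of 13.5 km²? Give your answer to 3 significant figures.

z = ln(65/46) / ln(1570/203) = 0.3457 / 2.0456 = 0.1690
c = 46 / 203^0.1690 = 46 / 2.455 = 18.74
S₃ = 18.74 × 13.5^0.1690 = 18.74 × 1.553 ≈ 29.09

29.1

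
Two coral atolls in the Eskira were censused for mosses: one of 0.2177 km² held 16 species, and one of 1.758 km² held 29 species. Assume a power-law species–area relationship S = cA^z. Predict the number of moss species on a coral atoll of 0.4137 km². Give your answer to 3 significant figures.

z = ln(29/16) / ln(1.758/0.2177) = 0.5947 / 2.0888 = 0.2847
c = 16 / 0.2177^0.2847 = 16 / 0.6479 = 24.7
S₃ = 24.7 × 0.4137^0.2847 = 24.7 × 0.7778 ≈ 19.21

19.2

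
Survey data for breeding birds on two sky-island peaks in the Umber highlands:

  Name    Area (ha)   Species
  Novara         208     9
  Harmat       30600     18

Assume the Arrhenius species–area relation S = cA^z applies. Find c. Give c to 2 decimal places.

z = ln(S₂/S₁) / ln(A₂/A₁) = ln(18/9) / ln(30600/208) = 0.6931 / 4.9912 = 0.1389
c = S₁ / A₁^z = 9 / 208^0.1389 = 9 / 2.099 = 4.289

4.29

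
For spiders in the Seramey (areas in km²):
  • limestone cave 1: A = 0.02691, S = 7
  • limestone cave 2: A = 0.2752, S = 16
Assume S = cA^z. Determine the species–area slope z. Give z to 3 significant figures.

Taking logs: ln S = ln c + z ln A, so z = (ln S₂ − ln S₁)/(ln A₂ − ln A₁).
z = ln(16/7) / ln(0.2752/0.02691) = ln(2.286) / ln(10.23) = 0.8267 / 2.3250 = 0.3556

0.356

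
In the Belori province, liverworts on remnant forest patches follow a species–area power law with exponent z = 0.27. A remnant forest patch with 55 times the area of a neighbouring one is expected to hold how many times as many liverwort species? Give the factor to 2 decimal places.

S₂/S₁ = (A₂/A₁)^z = 55^0.27
ln(S₂/S₁) = 0.27 × ln 55 = 0.27 × 4.0073 = 1.0820
S₂/S₁ = e^1.0820 ≈ 2.951

2.95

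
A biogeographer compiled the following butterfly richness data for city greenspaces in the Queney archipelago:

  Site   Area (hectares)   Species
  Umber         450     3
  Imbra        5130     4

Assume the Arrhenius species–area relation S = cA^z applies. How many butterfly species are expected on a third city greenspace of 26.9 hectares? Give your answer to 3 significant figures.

z = ln(4/3) / ln(5130/450) = 0.2877 / 2.4336 = 0.1182
c = 3 / 450^0.1182 = 3 / 2.059 = 1.457
S₃ = 1.457 × 26.9^0.1182 = 1.457 × 1.476 ≈ 2.15

2.15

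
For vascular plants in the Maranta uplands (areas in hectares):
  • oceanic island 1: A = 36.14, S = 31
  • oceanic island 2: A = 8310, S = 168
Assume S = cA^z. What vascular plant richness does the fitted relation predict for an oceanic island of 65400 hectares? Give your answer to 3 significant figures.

z = ln(168/31) / ln(8310/36.14) = 1.6900 / 5.4378 = 0.3108
c = 31 / 36.14^0.3108 = 31 / 3.049 = 10.17
S₃ = 10.17 × 65400^0.3108 = 10.17 × 31.38 ≈ 319

319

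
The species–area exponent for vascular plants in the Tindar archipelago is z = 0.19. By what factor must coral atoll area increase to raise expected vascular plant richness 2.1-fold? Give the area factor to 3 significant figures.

(A₂/A₁)^0.19 = 2.1, so A₂/A₁ = 2.1^(1/0.19) = 2.1^5.263
ln(A₂/A₁) = ln 2.1 / 0.19 = 0.7419 / 0.19 = 3.9049
A₂/A₁ = e^3.9049 ≈ 49.65

49.6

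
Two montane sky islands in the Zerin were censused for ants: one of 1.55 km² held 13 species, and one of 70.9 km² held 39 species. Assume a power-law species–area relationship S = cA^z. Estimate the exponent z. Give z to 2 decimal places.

0.29

Taking logs: ln S = ln c + z ln A, so z = (ln S₂ − ln S₁)/(ln A₂ − ln A₁).
z = ln(39/13) / ln(70.9/1.55) = ln(3) / ln(45.74) = 1.0986 / 3.8230 = 0.2874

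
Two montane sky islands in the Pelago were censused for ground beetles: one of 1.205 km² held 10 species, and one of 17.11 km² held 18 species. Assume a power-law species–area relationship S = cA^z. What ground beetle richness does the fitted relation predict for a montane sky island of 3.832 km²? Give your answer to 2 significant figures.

z = ln(18/10) / ln(17.11/1.205) = 0.5878 / 2.6532 = 0.2215
c = 10 / 1.205^0.2215 = 10 / 1.042 = 9.595
S₃ = 9.595 × 3.832^0.2215 = 9.595 × 1.347 ≈ 12.92

13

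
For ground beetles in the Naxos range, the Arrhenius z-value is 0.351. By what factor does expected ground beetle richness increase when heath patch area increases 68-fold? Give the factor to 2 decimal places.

S₂/S₁ = (A₂/A₁)^z = 68^0.351
ln(S₂/S₁) = 0.351 × ln 68 = 0.351 × 4.2195 = 1.4810
S₂/S₁ = e^1.4810 ≈ 4.398

4.40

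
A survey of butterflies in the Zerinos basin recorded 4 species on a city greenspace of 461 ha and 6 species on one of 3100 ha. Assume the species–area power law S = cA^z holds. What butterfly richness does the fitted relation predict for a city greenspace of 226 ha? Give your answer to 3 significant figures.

z = ln(6/4) / ln(3100/461) = 0.4055 / 1.9058 = 0.2128
c = 4 / 461^0.2128 = 4 / 3.687 = 1.085
S₃ = 1.085 × 226^0.2128 = 1.085 × 3.169 ≈ 3.437

3.44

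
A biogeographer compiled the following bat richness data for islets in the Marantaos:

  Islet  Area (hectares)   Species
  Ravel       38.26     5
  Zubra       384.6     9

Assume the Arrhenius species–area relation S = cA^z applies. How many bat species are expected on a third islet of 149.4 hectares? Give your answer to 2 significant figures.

z = ln(9/5) / ln(384.6/38.26) = 0.5878 / 2.3078 = 0.2547
c = 5 / 38.26^0.2547 = 5 / 2.53 = 1.976
S₃ = 1.976 × 149.4^0.2547 = 1.976 × 3.579 ≈ 7.074

7.1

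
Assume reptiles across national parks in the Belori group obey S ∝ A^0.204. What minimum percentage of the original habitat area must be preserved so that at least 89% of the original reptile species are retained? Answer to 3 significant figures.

56.5%

Need (A_new/A_old)^0.204 = 0.89, so A_new/A_old = 0.89^(1/0.204) = 0.89^4.902
ln(A_new/A_old) = ln 0.89 / 0.204 = -0.1165 / 0.204 = -0.5712
A_new/A_old = e^-0.5712 ≈ 0.5648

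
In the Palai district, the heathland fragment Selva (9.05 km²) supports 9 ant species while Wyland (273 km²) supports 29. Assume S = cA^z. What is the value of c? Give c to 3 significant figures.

z = ln(S₂/S₁) / ln(A₂/A₁) = ln(29/9) / ln(273/9.05) = 1.1701 / 3.4067 = 0.3435
c = S₁ / A₁^z = 9 / 9.05^0.3435 = 9 / 2.131 = 4.223

4.22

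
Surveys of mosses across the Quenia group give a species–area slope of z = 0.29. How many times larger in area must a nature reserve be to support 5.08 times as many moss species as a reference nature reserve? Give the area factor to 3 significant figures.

272

(A₂/A₁)^0.29 = 5.08, so A₂/A₁ = 5.08^(1/0.29) = 5.08^3.448
ln(A₂/A₁) = ln 5.08 / 0.29 = 1.6253 / 0.29 = 5.6045
A₂/A₁ = e^5.6045 ≈ 271.7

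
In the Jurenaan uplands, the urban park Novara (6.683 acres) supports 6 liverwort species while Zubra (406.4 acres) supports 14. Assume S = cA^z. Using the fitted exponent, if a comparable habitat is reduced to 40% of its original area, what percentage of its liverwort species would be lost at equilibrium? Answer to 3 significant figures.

z = ln(14/6) / ln(406.4/6.683) = 0.8473 / 4.1078 = 0.2063
S_new/S_old = (A_new/A_old)^z = 0.4^0.2063 = exp(0.2063 × -0.9163) = 0.8278
Fraction lost = 1 − 0.8278 = 0.1722

17.2%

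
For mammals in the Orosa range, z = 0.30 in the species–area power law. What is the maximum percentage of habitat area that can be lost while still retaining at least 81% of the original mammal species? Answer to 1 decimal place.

50.5%

Need (A_new/A_old)^0.3 = 0.81, so A_new/A_old = 0.81^(1/0.3) = 0.81^3.333
ln(A_new/A_old) = ln 0.81 / 0.3 = -0.2107 / 0.3 = -0.7024
A_new/A_old = e^-0.7024 ≈ 0.4954
Fraction that can be lost = 1 − 0.4954 = 0.5046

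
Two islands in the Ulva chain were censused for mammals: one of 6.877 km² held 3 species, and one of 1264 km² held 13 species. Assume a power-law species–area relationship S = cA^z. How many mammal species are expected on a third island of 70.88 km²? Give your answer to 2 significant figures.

5.8

z = ln(13/3) / ln(1264/6.877) = 1.4663 / 5.2139 = 0.2812
c = 3 / 6.877^0.2812 = 3 / 1.72 = 1.744
S₃ = 1.744 × 70.88^0.2812 = 1.744 × 3.315 ≈ 5.782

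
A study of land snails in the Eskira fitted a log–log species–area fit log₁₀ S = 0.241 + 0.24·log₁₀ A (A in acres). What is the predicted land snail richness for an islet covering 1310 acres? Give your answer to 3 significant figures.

9.75

S = 1.742 × 1310^0.24 = 1.742 × 5.599 ≈ 9.753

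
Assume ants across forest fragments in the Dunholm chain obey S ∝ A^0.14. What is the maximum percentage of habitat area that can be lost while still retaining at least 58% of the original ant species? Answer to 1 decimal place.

Need (A_new/A_old)^0.14 = 0.58, so A_new/A_old = 0.58^(1/0.14) = 0.58^7.143
ln(A_new/A_old) = ln 0.58 / 0.14 = -0.5447 / 0.14 = -3.8909
A_new/A_old = e^-3.8909 ≈ 0.02043
Fraction that can be lost = 1 − 0.02043 = 0.9796

98.0%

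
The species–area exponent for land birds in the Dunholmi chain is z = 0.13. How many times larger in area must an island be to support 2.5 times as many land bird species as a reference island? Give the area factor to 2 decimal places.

1151.00

(A₂/A₁)^0.13 = 2.5, so A₂/A₁ = 2.5^(1/0.13) = 2.5^7.692
ln(A₂/A₁) = ln 2.5 / 0.13 = 0.9163 / 0.13 = 7.0484
A₂/A₁ = e^7.0484 ≈ 1151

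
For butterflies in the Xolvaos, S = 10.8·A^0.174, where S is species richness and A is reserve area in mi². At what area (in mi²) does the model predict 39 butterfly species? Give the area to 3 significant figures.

39 = 10.8 × A^0.174  ⇒  A^0.174 = 39/10.8 = 3.611
ln A = ln(3.611) / 0.174 = 1.2840 / 0.174 = 7.3794
A = e^7.3794 ≈ 1603 mi²

1600 mi²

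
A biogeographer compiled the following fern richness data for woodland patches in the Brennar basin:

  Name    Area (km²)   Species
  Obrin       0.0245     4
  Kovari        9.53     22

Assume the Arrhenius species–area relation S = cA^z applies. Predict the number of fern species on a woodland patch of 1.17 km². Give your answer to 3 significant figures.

12.1

z = ln(22/4) / ln(9.53/0.0245) = 1.7047 / 5.9635 = 0.2859
c = 4 / 0.0245^0.2859 = 4 / 0.3464 = 11.55
S₃ = 11.55 × 1.17^0.2859 = 11.55 × 1.046 ≈ 12.08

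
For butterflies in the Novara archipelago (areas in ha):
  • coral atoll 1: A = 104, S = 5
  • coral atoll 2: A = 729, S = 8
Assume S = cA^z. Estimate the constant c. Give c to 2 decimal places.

1.63

z = ln(S₂/S₁) / ln(A₂/A₁) = ln(8/5) / ln(729/104) = 0.4700 / 1.9473 = 0.2414
c = S₁ / A₁^z = 5 / 104^0.2414 = 5 / 3.068 = 1.63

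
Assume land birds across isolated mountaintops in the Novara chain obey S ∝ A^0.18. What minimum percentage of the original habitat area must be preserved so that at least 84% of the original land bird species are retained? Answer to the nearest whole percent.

38%

Need (A_new/A_old)^0.18 = 0.84, so A_new/A_old = 0.84^(1/0.18) = 0.84^5.556
ln(A_new/A_old) = ln 0.84 / 0.18 = -0.1744 / 0.18 = -0.9686
A_new/A_old = e^-0.9686 ≈ 0.3796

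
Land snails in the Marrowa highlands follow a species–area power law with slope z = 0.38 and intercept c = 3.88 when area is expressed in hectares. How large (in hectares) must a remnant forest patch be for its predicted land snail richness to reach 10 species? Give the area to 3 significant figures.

10 = 3.88 × A^0.38  ⇒  A^0.38 = 10/3.88 = 2.577
ln A = ln(2.577) / 0.38 = 0.9467 / 0.38 = 2.4914
A = e^2.4914 ≈ 12.08 hectares

12.1 hectares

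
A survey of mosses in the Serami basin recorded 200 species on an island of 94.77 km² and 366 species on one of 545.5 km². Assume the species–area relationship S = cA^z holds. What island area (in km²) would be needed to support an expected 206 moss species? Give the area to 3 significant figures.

z = ln(366/200) / ln(545.5/94.77) = 0.6043 / 1.7502 = 0.3453
c = 200 / 94.77^0.3453 = 200 / 4.814 = 41.55
A = (206/41.55)^(1/0.3453) ⇒ ln A = ln(4.958)/0.3453 = 4.6371
A = e^4.6371 ≈ 103.2 km²

103 km²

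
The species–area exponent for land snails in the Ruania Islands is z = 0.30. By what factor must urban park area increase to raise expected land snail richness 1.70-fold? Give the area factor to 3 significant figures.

(A₂/A₁)^0.3 = 1.7, so A₂/A₁ = 1.7^(1/0.3) = 1.7^3.333
ln(A₂/A₁) = ln 1.7 / 0.3 = 0.5306 / 0.3 = 1.7688
A₂/A₁ = e^1.7688 ≈ 5.864

5.86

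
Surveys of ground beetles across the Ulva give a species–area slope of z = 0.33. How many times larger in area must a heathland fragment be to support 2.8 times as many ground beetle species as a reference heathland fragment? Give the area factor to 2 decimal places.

(A₂/A₁)^0.33 = 2.8, so A₂/A₁ = 2.8^(1/0.33) = 2.8^3.03
ln(A₂/A₁) = ln 2.8 / 0.33 = 1.0296 / 0.33 = 3.1201
A₂/A₁ = e^3.1201 ≈ 22.65

22.65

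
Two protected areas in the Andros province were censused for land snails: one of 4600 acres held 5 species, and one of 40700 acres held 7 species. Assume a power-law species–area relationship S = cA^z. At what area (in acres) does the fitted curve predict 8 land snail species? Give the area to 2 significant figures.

z = ln(7/5) / ln(40700/4600) = 0.3365 / 2.1802 = 0.1543
c = 5 / 4600^0.1543 = 5 / 3.675 = 1.36
A = (8/1.36)^(1/0.1543) ⇒ ln A = ln(5.88)/0.1543 = 11.4792
A = e^11.4792 ≈ 96684 acres

97000 acres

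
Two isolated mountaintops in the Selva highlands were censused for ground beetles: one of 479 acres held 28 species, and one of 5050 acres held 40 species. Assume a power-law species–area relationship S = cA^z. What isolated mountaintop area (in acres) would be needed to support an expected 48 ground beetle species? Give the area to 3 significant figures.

16800 acres

z = ln(40/28) / ln(5050/479) = 0.3567 / 2.3554 = 0.1514
c = 28 / 479^0.1514 = 28 / 2.546 = 11
A = (48/11)^(1/0.1514) ⇒ ln A = ln(4.365)/0.1514 = 9.7312
A = e^9.7312 ≈ 16834 acres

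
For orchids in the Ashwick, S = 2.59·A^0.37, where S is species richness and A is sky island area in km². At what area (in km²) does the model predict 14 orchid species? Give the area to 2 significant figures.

96 km²

14 = 2.59 × A^0.37  ⇒  A^0.37 = 14/2.59 = 5.405
ln A = ln(5.405) / 0.37 = 1.6874 / 0.37 = 4.5605
A = e^4.5605 ≈ 95.64 km²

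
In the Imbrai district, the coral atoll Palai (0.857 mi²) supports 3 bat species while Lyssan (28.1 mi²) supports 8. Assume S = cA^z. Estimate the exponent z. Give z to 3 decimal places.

Taking logs: ln S = ln c + z ln A, so z = (ln S₂ − ln S₁)/(ln A₂ − ln A₁).
z = ln(8/3) / ln(28.1/0.857) = ln(2.667) / ln(32.79) = 0.9808 / 3.4901 = 0.2810

0.281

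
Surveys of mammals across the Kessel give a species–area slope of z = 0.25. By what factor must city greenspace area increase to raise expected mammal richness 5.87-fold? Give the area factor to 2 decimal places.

(A₂/A₁)^0.25 = 5.87, so A₂/A₁ = 5.87^(1/0.25) = 5.87^4
ln(A₂/A₁) = ln 5.87 / 0.25 = 1.7699 / 0.25 = 7.0794
A₂/A₁ = e^7.0794 ≈ 1187

1187.28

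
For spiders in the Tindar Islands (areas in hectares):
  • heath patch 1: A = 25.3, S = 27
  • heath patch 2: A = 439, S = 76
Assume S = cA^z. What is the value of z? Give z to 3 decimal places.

Taking logs: ln S = ln c + z ln A, so z = (ln S₂ − ln S₁)/(ln A₂ − ln A₁).
z = ln(76/27) / ln(439/25.3) = ln(2.815) / ln(17.35) = 1.0349 / 2.8537 = 0.3627

0.363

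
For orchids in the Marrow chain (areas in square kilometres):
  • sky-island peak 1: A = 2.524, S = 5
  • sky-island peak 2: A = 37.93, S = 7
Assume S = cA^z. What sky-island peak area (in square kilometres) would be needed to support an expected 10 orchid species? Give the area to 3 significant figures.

671 square kilometres

z = ln(7/5) / ln(37.93/2.524) = 0.3365 / 2.7099 = 0.1242
c = 5 / 2.524^0.1242 = 5 / 1.122 = 4.457
A = (10/4.457)^(1/0.1242) ⇒ ln A = ln(2.244)/0.1242 = 6.5083
A = e^6.5083 ≈ 670.7 square kilometres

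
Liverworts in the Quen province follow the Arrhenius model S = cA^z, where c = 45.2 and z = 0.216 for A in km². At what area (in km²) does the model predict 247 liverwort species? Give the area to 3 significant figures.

247 = 45.2 × A^0.216  ⇒  A^0.216 = 247/45.2 = 5.465
ln A = ln(5.465) / 0.216 = 1.6983 / 0.216 = 7.8625
A = e^7.8625 ≈ 2598 km²

2600 km²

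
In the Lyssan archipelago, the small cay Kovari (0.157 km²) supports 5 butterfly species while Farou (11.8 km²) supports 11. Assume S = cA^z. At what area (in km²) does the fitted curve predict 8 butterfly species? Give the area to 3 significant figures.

2.06 km²

z = ln(11/5) / ln(11.8/0.157) = 0.7885 / 4.3196 = 0.1825
c = 5 / 0.157^0.1825 = 5 / 0.7132 = 7.01
A = (8/7.01)^(1/0.1825) ⇒ ln A = ln(1.141)/0.1825 = 0.7234
A = e^0.7234 ≈ 2.061 km²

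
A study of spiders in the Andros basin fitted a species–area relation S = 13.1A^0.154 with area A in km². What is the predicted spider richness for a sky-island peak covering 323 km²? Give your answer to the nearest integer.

S = 13.1 × 323^0.154 = 13.1 × 2.435 ≈ 31.89

32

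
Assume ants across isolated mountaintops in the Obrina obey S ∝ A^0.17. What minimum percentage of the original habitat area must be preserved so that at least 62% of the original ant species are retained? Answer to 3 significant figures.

6.01%

Need (A_new/A_old)^0.17 = 0.62, so A_new/A_old = 0.62^(1/0.17) = 0.62^5.882
ln(A_new/A_old) = ln 0.62 / 0.17 = -0.4780 / 0.17 = -2.8120
A_new/A_old = e^-2.8120 ≈ 0.06009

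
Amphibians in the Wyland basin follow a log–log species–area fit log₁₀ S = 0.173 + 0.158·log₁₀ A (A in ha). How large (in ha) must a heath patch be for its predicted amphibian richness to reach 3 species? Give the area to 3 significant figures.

3 = 1.489 × A^0.158  ⇒  A^0.158 = 3/1.489 = 2.014
ln A = ln(2.014) / 0.158 = 0.7003 / 0.158 = 4.4321
A = e^4.4321 ≈ 84.1 ha

84.1 ha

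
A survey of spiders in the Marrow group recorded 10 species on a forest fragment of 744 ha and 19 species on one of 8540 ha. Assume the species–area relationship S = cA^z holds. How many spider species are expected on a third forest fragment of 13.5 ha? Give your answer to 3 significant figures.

z = ln(19/10) / ln(8540/744) = 0.6419 / 2.4405 = 0.2630
c = 10 / 744^0.2630 = 10 / 5.692 = 1.757
S₃ = 1.757 × 13.5^0.2630 = 1.757 × 1.983 ≈ 3.484

3.48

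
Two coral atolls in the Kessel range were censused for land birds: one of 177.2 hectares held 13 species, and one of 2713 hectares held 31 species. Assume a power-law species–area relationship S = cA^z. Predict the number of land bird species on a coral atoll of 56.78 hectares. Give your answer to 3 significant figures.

9.05

z = ln(31/13) / ln(2713/177.2) = 0.8690 / 2.7285 = 0.3185
c = 13 / 177.2^0.3185 = 13 / 5.202 = 2.499
S₃ = 2.499 × 56.78^0.3185 = 2.499 × 3.62 ≈ 9.047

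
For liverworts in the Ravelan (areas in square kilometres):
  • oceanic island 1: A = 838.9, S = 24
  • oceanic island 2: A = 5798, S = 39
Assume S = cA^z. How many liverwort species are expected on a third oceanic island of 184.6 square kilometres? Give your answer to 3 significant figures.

16.4

z = ln(39/24) / ln(5798/838.9) = 0.4855 / 1.9332 = 0.2511
c = 24 / 838.9^0.2511 = 24 / 5.423 = 4.425
S₃ = 4.425 × 184.6^0.2511 = 4.425 × 3.708 ≈ 16.41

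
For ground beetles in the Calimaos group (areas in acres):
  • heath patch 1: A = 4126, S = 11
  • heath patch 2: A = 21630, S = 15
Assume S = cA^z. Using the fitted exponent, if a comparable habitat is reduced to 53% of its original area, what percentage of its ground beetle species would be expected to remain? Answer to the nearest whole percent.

z = ln(15/11) / ln(21630/4126) = 0.3102 / 1.6568 = 0.1872
S_new/S_old = (A_new/A_old)^z = 0.53^0.1872 = exp(0.1872 × -0.6349) = 0.8879

89%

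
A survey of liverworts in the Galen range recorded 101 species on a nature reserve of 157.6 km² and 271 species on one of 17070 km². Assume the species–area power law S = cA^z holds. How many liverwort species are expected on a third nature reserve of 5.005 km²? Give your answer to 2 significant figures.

49

z = ln(271/101) / ln(17070/157.6) = 0.9870 / 4.6850 = 0.2107
c = 101 / 157.6^0.2107 = 101 / 2.904 = 34.78
S₃ = 34.78 × 5.005^0.2107 = 34.78 × 1.404 ≈ 48.83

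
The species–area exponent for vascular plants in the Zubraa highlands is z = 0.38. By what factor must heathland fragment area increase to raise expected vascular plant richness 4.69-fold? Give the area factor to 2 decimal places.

(A₂/A₁)^0.38 = 4.69, so A₂/A₁ = 4.69^(1/0.38) = 4.69^2.632
ln(A₂/A₁) = ln 4.69 / 0.38 = 1.5454 / 0.38 = 4.0669
A₂/A₁ = e^4.0669 ≈ 58.38

58.38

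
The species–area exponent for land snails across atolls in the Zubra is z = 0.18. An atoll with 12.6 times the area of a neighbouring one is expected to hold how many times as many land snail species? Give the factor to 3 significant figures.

S₂/S₁ = (A₂/A₁)^z = 12.6^0.18
ln(S₂/S₁) = 0.18 × ln 12.6 = 0.18 × 2.5337 = 0.4561
S₂/S₁ = e^0.4561 ≈ 1.578

1.58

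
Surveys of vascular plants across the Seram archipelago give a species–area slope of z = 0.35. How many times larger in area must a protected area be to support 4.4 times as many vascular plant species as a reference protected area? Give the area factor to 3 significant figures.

(A₂/A₁)^0.35 = 4.4, so A₂/A₁ = 4.4^(1/0.35) = 4.4^2.857
ln(A₂/A₁) = ln 4.4 / 0.35 = 1.4816 / 0.35 = 4.2332
A₂/A₁ = e^4.2332 ≈ 68.93

68.9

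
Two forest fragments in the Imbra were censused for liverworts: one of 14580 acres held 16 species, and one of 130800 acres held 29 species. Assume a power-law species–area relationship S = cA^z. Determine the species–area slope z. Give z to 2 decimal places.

0.27

Taking logs: ln S = ln c + z ln A, so z = (ln S₂ − ln S₁)/(ln A₂ − ln A₁).
z = ln(29/16) / ln(130800/14580) = ln(1.812) / ln(8.971) = 0.5947 / 2.1940 = 0.2711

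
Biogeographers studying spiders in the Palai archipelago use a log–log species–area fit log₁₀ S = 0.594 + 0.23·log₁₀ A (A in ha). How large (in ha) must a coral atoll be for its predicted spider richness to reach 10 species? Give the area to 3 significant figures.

10 = 3.926 × A^0.23  ⇒  A^0.23 = 10/3.926 = 2.547
ln A = ln(2.547) / 0.23 = 0.9348 / 0.23 = 4.0646
A = e^4.0646 ≈ 58.24 ha

58.2 ha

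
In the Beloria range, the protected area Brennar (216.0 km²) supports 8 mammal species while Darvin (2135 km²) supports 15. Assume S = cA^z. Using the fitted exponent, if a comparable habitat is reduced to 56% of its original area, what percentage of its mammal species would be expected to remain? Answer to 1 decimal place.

85.3%

z = ln(15/8) / ln(2135/216) = 0.6286 / 2.2909 = 0.2744
S_new/S_old = (A_new/A_old)^z = 0.56^0.2744 = exp(0.2744 × -0.5798) = 0.8529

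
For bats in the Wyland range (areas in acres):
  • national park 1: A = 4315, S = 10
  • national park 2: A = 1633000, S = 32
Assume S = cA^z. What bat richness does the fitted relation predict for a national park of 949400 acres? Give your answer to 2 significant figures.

z = ln(32/10) / ln(1633000/4315) = 1.1632 / 5.9361 = 0.1959
c = 10 / 4315^0.1959 = 10 / 5.155 = 1.94
S₃ = 1.94 × 949400^0.1959 = 1.94 × 14.83 ≈ 28.77

29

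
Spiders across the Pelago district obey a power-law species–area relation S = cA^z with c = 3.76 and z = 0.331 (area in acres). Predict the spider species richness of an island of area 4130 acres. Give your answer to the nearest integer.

S = 3.76 × 4130^0.331
ln S = ln 3.76 + 0.331 × ln 4130 = 1.3244 + 0.331 × 8.3260 = 4.0803
S = e^4.0803 ≈ 59.17

59 species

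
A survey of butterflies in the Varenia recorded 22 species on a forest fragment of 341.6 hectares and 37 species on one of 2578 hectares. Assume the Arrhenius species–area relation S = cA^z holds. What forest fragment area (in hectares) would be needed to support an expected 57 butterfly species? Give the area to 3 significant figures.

13800 hectares

z = ln(37/22) / ln(2578/341.6) = 0.5199 / 2.0211 = 0.2572
c = 22 / 341.6^0.2572 = 22 / 4.484 = 4.906
A = (57/4.906)^(1/0.2572) ⇒ ln A = ln(11.62)/0.2572 = 9.5348
A = e^9.5348 ≈ 13833 hectares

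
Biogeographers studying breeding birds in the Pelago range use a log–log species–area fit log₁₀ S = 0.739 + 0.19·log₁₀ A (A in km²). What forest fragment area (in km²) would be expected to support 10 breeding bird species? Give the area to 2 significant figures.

24 km²

10 = 5.483 × A^0.19  ⇒  A^0.19 = 10/5.483 = 1.824
ln A = ln(1.824) / 0.19 = 0.6010 / 0.19 = 3.1630
A = e^3.1630 ≈ 23.64 km²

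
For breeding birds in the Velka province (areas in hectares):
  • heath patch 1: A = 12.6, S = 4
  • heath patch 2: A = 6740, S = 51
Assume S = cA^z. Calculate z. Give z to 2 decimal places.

0.41

Taking logs: ln S = ln c + z ln A, so z = (ln S₂ − ln S₁)/(ln A₂ − ln A₁).
z = ln(51/4) / ln(6740/12.6) = ln(12.75) / ln(534.9) = 2.5455 / 6.2821 = 0.4052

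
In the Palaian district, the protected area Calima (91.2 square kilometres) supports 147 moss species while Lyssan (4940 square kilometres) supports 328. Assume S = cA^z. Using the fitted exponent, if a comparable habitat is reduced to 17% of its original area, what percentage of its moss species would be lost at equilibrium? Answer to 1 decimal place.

30.0%

z = ln(328/147) / ln(4940/91.2) = 0.8026 / 3.9921 = 0.2010
S_new/S_old = (A_new/A_old)^z = 0.17^0.2010 = exp(0.2010 × -1.7720) = 0.7003
Fraction lost = 1 − 0.7003 = 0.2997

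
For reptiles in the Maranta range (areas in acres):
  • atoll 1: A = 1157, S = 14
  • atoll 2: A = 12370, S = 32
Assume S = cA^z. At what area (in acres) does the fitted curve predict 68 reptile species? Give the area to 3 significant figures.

107000 acres

z = ln(32/14) / ln(12370/1157) = 0.8267 / 2.3694 = 0.3489
c = 14 / 1157^0.3489 = 14 / 11.72 = 1.195
A = (68/1.195)^(1/0.3489) ⇒ ln A = ln(56.91)/0.3489 = 11.5835
A = e^11.5835 ≈ 107313 acres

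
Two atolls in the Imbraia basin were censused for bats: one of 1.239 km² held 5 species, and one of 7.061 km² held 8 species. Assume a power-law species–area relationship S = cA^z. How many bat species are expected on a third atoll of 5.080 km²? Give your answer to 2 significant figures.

z = ln(8/5) / ln(7.061/1.239) = 0.4700 / 1.7403 = 0.2701
c = 5 / 1.239^0.2701 = 5 / 1.06 = 4.719
S₃ = 4.719 × 5.08^0.2701 = 4.719 × 1.551 ≈ 7.319

7.3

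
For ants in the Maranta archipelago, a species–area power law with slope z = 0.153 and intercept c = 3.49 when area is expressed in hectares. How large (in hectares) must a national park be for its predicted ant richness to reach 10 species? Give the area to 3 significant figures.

973 hectares

10 = 3.49 × A^0.153  ⇒  A^0.153 = 10/3.49 = 2.865
ln A = ln(2.865) / 0.153 = 1.0527 / 0.153 = 6.8803
A = e^6.8803 ≈ 972.9 hectares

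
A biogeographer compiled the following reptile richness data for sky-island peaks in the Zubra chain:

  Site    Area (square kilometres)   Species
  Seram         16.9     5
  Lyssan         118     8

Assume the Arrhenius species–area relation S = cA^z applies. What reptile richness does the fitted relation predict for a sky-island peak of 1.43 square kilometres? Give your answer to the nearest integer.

z = ln(8/5) / ln(118/16.9) = 0.4700 / 1.9434 = 0.2418
c = 5 / 16.9^0.2418 = 5 / 1.981 = 2.524
S₃ = 2.524 × 1.43^0.2418 = 2.524 × 1.09 ≈ 2.752

3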